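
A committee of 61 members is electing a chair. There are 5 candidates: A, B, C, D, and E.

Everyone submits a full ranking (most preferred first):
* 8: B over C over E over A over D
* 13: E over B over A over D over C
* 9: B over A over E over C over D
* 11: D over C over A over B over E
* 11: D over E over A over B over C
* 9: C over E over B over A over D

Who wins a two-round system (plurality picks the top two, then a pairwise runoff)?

Round 1 first-place votes: A 0, B 17, C 9, D 22, E 13. D and B advance.
Runoff: D is ranked above B on 22 ballots, B above D on 39.

B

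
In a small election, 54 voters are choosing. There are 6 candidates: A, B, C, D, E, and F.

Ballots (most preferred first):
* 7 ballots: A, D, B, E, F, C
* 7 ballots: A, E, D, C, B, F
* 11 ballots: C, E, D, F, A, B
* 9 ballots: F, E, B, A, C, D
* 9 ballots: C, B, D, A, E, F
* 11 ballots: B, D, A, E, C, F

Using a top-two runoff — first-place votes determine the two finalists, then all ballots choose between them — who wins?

A

Round 1 first-place votes: A 14, B 11, C 20, D 0, E 0, F 9. C and A advance.
Runoff: C is ranked above A on 20 ballots, A above C on 34.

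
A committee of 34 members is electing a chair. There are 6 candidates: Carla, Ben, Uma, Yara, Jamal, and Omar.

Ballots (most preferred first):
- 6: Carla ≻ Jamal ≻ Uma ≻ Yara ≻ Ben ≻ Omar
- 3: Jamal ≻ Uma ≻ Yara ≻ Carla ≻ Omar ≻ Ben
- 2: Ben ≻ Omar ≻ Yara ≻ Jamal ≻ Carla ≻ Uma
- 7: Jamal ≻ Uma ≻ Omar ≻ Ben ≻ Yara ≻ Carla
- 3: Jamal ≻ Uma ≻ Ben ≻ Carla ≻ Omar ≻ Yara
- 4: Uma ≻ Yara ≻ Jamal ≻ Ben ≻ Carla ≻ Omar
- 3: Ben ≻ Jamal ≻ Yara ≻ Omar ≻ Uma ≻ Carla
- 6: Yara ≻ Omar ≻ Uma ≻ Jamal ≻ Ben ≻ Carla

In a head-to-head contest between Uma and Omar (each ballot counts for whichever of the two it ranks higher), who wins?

Uma is ranked above Omar on 23 ballots; Omar above Uma on 11.

Uma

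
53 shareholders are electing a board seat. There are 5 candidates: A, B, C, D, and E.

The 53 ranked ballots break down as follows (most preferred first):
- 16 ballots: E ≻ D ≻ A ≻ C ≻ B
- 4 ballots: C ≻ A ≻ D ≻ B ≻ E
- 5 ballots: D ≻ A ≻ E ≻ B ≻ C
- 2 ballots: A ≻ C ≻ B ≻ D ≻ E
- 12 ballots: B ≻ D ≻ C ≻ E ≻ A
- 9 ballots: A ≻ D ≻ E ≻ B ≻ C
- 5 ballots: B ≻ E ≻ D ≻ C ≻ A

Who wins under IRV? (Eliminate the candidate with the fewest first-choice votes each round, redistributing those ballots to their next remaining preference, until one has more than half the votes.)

A

Round 1: A 11, B 17, C 4, D 5, E 16. C eliminated.
Round 2: A 15, B 17, D 5, E 16. D eliminated.
Round 3: A 20, B 17, E 16. E eliminated.
Round 4: A 36, B 17. A has a majority (≥27).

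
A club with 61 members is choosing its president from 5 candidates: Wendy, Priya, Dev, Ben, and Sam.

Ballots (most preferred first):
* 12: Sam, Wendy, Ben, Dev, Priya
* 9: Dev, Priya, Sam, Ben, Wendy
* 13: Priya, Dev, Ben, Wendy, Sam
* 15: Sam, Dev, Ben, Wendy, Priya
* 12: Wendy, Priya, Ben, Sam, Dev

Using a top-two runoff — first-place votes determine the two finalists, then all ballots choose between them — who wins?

Priya

Round 1 first-place votes: Wendy 12, Priya 13, Dev 9, Ben 0, Sam 27. Sam and Priya advance.
Runoff: Sam is ranked above Priya on 27 ballots, Priya above Sam on 34.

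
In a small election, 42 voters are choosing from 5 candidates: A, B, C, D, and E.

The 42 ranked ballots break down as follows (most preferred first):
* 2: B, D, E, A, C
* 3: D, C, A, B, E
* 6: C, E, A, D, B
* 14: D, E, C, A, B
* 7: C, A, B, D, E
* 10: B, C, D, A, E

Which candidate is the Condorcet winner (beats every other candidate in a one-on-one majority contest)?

C

C vs A: 40–2
C vs B: 30–12
C vs D: 23–19
C vs E: 26–16
C beats every other candidate.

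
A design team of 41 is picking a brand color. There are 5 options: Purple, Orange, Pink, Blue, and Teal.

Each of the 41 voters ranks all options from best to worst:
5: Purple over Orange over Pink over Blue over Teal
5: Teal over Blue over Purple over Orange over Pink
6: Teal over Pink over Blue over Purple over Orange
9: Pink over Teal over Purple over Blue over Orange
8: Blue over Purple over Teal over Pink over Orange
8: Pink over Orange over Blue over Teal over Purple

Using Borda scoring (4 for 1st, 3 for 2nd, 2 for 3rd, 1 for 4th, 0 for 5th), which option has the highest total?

Pink

Purple: 5×4 + 5×2 + 6×1 + 9×2 + 8×3 + 8×0 = 78
Orange: 5×3 + 5×1 + 6×0 + 9×0 + 8×0 + 8×3 = 44
Pink: 5×2 + 5×0 + 6×3 + 9×4 + 8×1 + 8×4 = 104
Blue: 5×1 + 5×3 + 6×2 + 9×1 + 8×4 + 8×2 = 89
Teal: 5×0 + 5×4 + 6×4 + 9×3 + 8×2 + 8×1 = 95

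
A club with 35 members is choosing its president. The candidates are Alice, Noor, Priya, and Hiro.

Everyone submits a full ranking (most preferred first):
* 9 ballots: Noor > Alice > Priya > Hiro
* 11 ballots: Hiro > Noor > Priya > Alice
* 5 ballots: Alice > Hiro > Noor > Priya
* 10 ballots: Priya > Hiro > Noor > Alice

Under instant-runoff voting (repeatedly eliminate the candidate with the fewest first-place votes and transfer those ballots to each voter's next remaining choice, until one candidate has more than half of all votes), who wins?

Round 1: Alice 5, Noor 9, Priya 10, Hiro 11. Alice eliminated.
Round 2: Noor 9, Priya 10, Hiro 16. Noor eliminated.
Round 3: Priya 19, Hiro 16. Priya has a majority (≥18).

Priya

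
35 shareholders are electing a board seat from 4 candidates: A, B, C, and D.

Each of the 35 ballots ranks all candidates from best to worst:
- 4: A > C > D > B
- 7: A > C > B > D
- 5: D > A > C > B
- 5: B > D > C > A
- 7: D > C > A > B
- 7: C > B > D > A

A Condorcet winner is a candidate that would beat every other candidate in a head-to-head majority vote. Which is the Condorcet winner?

C vs A: 19–16
C vs B: 30–5
C vs D: 18–17
C beats every other candidate.

C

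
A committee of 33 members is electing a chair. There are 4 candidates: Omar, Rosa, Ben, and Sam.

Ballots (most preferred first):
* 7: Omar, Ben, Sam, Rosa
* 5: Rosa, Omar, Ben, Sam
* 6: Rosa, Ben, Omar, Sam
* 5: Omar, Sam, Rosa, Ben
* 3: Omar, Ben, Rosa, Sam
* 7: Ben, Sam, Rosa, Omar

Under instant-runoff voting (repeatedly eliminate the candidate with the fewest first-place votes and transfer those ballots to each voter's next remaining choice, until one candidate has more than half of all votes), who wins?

Rosa

Round 1: Omar 15, Rosa 11, Ben 7, Sam 0. Sam eliminated.
Round 2: Omar 15, Rosa 11, Ben 7. Ben eliminated.
Round 3: Omar 15, Rosa 18. Rosa has a majority (≥17).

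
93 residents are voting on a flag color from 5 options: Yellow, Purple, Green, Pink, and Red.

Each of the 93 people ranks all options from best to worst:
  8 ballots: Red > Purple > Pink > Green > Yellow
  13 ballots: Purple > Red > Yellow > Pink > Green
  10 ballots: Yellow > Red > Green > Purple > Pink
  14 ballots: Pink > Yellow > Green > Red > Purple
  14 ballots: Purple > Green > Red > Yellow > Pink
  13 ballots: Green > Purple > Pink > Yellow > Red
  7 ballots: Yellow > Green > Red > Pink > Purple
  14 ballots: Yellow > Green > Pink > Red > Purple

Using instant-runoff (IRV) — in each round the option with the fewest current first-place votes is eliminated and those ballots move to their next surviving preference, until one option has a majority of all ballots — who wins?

Round 1: Yellow 31, Purple 27, Green 13, Pink 14, Red 8. Red eliminated.
Round 2: Yellow 31, Purple 35, Green 13, Pink 14. Green eliminated.
Round 3: Yellow 31, Purple 48, Pink 14. Purple has a majority (≥47).

Purple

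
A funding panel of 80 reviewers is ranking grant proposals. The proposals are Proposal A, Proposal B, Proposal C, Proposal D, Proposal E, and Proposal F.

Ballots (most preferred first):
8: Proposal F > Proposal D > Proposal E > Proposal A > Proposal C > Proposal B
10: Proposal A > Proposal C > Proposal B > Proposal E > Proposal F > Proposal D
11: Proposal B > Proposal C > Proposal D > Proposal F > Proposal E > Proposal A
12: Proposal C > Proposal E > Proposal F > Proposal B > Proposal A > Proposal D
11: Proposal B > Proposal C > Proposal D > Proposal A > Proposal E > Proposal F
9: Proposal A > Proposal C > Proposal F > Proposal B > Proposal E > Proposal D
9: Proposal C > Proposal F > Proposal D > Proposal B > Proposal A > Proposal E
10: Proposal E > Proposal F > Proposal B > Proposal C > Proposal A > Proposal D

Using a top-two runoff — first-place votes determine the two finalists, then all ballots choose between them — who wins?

Round 1 first-place votes: Proposal A 19, Proposal B 22, Proposal C 21, Proposal D 0, Proposal E 10, Proposal F 8. Proposal B and Proposal C advance.
Runoff: Proposal B is ranked above Proposal C on 32 ballots, Proposal C above Proposal B on 48.

Proposal C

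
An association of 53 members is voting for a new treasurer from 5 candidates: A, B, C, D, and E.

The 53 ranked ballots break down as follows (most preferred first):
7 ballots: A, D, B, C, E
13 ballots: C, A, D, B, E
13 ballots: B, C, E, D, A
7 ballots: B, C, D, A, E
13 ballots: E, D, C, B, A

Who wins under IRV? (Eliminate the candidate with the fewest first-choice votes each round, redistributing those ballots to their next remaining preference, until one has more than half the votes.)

Round 1: A 7, B 20, C 13, D 0, E 13. D eliminated.
Round 2: A 7, B 20, C 13, E 13. A eliminated.
Round 3: B 27, C 13, E 13. B has a majority (≥27).

B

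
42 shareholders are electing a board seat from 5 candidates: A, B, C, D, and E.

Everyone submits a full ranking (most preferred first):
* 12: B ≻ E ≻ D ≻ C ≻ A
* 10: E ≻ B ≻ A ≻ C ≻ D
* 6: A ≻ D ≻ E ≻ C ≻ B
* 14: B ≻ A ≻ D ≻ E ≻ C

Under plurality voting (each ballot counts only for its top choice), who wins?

First-place votes: A 6, B 26, C 0, D 0, E 10.

B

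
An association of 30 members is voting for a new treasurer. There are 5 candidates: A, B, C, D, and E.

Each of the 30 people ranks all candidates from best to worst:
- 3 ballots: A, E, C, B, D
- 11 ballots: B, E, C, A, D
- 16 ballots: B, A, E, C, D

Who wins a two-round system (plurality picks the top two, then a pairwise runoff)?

Round 1 first-place votes: A 3, B 27, C 0, D 0, E 0. B and A advance.
Runoff: B is ranked above A on 27 ballots, A above B on 3.

B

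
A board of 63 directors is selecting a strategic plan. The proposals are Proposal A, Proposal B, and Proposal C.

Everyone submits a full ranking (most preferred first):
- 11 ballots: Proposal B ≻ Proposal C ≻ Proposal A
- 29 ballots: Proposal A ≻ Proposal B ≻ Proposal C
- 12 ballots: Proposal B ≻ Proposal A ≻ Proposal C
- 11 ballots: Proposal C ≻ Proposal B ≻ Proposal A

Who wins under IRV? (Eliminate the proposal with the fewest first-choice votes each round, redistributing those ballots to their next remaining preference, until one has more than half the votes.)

Proposal B

Round 1: Proposal A 29, Proposal B 23, Proposal C 11. Proposal C eliminated.
Round 2: Proposal A 29, Proposal B 34. Proposal B has a majority (≥32).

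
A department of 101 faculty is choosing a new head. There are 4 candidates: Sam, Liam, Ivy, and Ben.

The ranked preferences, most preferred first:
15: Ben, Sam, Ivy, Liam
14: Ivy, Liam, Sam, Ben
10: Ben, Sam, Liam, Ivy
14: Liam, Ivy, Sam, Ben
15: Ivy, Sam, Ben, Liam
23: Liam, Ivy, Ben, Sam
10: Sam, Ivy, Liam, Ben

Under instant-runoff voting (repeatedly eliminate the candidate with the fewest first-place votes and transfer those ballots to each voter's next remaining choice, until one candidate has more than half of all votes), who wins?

Round 1: Sam 10, Liam 37, Ivy 29, Ben 25. Sam eliminated.
Round 2: Liam 37, Ivy 39, Ben 25. Ben eliminated.
Round 3: Liam 47, Ivy 54. Ivy has a majority (≥51).

Ivy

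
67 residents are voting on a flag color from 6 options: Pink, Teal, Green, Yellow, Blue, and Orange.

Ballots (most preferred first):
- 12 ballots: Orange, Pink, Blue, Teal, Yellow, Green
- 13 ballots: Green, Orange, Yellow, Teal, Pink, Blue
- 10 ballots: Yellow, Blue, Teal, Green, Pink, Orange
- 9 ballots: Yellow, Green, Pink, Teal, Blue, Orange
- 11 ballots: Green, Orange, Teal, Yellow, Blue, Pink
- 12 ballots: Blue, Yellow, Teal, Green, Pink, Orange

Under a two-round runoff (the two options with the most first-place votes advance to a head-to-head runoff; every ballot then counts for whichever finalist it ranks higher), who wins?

Yellow

Round 1 first-place votes: Pink 0, Teal 0, Green 24, Yellow 19, Blue 12, Orange 12. Green and Yellow advance.
Runoff: Green is ranked above Yellow on 24 ballots, Yellow above Green on 43.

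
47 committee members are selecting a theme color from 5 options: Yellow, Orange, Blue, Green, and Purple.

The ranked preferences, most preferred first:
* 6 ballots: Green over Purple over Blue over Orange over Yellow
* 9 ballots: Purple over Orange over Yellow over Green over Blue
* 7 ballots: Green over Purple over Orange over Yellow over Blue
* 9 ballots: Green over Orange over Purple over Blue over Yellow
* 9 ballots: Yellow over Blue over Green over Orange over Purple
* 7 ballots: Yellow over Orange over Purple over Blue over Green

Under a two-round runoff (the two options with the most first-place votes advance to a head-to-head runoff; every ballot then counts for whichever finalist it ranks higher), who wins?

Yellow

Round 1 first-place votes: Yellow 16, Orange 0, Blue 0, Green 22, Purple 9. Green and Yellow advance.
Runoff: Green is ranked above Yellow on 22 ballots, Yellow above Green on 25.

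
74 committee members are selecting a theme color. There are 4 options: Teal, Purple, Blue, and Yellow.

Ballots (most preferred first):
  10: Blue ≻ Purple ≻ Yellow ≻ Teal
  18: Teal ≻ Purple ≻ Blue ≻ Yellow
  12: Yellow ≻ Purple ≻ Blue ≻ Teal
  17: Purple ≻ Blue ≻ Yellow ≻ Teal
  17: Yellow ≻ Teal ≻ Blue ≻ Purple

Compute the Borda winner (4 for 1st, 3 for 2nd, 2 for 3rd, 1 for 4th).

Purple

Teal: 10×1 + 18×4 + 12×1 + 17×1 + 17×3 = 162
Purple: 10×3 + 18×3 + 12×3 + 17×4 + 17×1 = 205
Blue: 10×4 + 18×2 + 12×2 + 17×3 + 17×2 = 185
Yellow: 10×2 + 18×1 + 12×4 + 17×2 + 17×4 = 188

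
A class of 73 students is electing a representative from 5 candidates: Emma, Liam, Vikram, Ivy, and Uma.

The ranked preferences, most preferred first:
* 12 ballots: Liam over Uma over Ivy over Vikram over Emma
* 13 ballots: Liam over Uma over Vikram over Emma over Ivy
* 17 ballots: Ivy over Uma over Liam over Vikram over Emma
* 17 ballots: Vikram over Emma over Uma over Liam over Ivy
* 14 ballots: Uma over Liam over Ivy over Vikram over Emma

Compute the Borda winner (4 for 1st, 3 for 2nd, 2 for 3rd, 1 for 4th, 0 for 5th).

Uma

Emma: 12×0 + 13×1 + 17×0 + 17×3 + 14×0 = 64
Liam: 12×4 + 13×4 + 17×2 + 17×1 + 14×3 = 193
Vikram: 12×1 + 13×2 + 17×1 + 17×4 + 14×1 = 137
Ivy: 12×2 + 13×0 + 17×4 + 17×0 + 14×2 = 120
Uma: 12×3 + 13×3 + 17×3 + 17×2 + 14×4 = 216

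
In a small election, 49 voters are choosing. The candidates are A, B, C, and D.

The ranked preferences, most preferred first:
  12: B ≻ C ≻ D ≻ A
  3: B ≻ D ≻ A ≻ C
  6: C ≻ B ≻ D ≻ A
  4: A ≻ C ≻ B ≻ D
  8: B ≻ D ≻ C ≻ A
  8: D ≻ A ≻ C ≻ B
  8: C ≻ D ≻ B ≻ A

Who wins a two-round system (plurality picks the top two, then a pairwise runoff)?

Round 1 first-place votes: A 4, B 23, C 14, D 8. B and C advance.
Runoff: B is ranked above C on 23 ballots, C above B on 26.

C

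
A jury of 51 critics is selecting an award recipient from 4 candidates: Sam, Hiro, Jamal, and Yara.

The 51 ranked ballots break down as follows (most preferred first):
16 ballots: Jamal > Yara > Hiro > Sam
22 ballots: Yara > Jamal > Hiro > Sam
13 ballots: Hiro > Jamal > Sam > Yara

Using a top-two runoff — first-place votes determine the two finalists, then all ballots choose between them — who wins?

Round 1 first-place votes: Sam 0, Hiro 13, Jamal 16, Yara 22. Yara and Jamal advance.
Runoff: Yara is ranked above Jamal on 22 ballots, Jamal above Yara on 29.

Jamal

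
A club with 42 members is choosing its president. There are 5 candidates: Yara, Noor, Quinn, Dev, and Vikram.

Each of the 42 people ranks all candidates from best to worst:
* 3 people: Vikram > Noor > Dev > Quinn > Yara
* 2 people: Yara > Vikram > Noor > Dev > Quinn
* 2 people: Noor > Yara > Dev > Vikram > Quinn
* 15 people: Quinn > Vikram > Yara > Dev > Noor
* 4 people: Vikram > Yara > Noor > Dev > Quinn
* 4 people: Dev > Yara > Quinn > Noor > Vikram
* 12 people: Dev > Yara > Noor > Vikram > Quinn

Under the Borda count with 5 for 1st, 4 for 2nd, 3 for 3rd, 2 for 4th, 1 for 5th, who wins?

Yara: 3×1 + 2×5 + 2×4 + 15×3 + 4×4 + 4×4 + 12×4 = 146
Noor: 3×4 + 2×3 + 2×5 + 15×1 + 4×3 + 4×2 + 12×3 = 99
Quinn: 3×2 + 2×1 + 2×1 + 15×5 + 4×1 + 4×3 + 12×1 = 113
Dev: 3×3 + 2×2 + 2×3 + 15×2 + 4×2 + 4×5 + 12×5 = 137
Vikram: 3×5 + 2×4 + 2×2 + 15×4 + 4×5 + 4×1 + 12×2 = 135

Yara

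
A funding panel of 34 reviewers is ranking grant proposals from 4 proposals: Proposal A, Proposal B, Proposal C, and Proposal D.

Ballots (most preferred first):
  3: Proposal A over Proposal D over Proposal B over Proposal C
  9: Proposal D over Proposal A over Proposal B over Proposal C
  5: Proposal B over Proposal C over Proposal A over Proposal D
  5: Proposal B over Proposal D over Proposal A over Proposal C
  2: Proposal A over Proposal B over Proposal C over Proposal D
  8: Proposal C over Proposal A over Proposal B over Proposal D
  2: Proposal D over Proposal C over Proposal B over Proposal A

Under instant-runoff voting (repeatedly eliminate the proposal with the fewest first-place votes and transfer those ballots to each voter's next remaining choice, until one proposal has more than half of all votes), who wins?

Proposal B

Round 1: Proposal A 5, Proposal B 10, Proposal C 8, Proposal D 11. Proposal A eliminated.
Round 2: Proposal B 12, Proposal C 8, Proposal D 14. Proposal C eliminated.
Round 3: Proposal B 20, Proposal D 14. Proposal B has a majority (≥18).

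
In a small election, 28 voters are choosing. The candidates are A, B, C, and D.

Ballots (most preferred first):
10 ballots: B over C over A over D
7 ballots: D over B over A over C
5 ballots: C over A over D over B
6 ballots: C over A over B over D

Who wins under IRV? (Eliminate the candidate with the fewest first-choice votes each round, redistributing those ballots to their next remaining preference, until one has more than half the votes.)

Round 1: A 0, B 10, C 11, D 7. A eliminated.
Round 2: B 10, C 11, D 7. D eliminated.
Round 3: B 17, C 11. B has a majority (≥15).

B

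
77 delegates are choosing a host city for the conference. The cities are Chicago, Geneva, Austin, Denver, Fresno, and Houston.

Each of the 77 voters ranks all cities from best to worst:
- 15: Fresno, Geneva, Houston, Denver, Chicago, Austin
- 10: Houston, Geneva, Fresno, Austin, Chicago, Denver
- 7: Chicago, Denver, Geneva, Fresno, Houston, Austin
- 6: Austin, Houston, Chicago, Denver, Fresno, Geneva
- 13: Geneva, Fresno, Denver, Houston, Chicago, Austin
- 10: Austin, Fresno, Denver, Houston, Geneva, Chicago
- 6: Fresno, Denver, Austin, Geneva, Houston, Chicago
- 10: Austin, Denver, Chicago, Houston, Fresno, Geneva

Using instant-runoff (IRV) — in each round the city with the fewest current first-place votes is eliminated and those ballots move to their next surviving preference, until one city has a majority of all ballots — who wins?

Geneva

Round 1: Chicago 7, Geneva 13, Austin 26, Denver 0, Fresno 21, Houston 10. Denver eliminated.
Round 2: Chicago 7, Geneva 13, Austin 26, Fresno 21, Houston 10. Chicago eliminated.
Round 3: Geneva 20, Austin 26, Fresno 21, Houston 10. Houston eliminated.
Round 4: Geneva 30, Austin 26, Fresno 21. Fresno eliminated.
Round 5: Geneva 45, Austin 32. Geneva has a majority (≥39).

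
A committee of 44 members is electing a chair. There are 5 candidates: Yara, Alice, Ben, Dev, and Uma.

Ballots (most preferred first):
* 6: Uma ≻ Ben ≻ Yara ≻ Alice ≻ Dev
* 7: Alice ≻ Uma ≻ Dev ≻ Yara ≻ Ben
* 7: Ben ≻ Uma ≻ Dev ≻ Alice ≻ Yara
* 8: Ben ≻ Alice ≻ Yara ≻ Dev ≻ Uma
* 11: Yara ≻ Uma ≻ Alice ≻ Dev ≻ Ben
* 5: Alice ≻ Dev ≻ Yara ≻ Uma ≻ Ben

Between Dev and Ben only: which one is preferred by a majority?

Dev

Dev is ranked above Ben on 23 ballots; Ben above Dev on 21.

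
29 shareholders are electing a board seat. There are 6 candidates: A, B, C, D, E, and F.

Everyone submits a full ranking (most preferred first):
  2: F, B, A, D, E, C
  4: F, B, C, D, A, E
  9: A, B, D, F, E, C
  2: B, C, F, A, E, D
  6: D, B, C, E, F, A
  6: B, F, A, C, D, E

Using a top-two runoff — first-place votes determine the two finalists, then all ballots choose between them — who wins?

B

Round 1 first-place votes: A 9, B 8, C 0, D 6, E 0, F 6. A and B advance.
Runoff: A is ranked above B on 9 ballots, B above A on 20.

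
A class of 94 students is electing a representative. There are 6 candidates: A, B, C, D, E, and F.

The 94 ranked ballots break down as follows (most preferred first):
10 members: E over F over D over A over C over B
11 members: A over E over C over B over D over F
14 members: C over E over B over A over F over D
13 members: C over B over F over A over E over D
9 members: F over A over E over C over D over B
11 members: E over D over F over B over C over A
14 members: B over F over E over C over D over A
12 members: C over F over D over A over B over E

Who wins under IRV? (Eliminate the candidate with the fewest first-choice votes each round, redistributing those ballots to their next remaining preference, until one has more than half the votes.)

E

Round 1: A 11, B 14, C 39, D 0, E 21, F 9. D eliminated.
Round 2: A 11, B 14, C 39, E 21, F 9. F eliminated.
Round 3: A 20, B 14, C 39, E 21. B eliminated.
Round 4: A 20, C 39, E 35. A eliminated.
Round 5: C 39, E 55. E has a majority (≥48).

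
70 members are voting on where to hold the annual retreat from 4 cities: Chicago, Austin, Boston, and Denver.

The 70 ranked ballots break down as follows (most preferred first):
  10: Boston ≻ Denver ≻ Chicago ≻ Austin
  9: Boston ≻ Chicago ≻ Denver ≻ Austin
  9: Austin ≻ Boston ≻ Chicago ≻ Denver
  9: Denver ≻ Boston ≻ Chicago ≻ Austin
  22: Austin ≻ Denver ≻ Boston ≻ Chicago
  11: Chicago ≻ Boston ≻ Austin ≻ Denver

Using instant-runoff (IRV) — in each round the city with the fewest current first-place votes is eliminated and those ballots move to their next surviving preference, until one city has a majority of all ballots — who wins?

Round 1: Chicago 11, Austin 31, Boston 19, Denver 9. Denver eliminated.
Round 2: Chicago 11, Austin 31, Boston 28. Chicago eliminated.
Round 3: Austin 31, Boston 39. Boston has a majority (≥36).

Boston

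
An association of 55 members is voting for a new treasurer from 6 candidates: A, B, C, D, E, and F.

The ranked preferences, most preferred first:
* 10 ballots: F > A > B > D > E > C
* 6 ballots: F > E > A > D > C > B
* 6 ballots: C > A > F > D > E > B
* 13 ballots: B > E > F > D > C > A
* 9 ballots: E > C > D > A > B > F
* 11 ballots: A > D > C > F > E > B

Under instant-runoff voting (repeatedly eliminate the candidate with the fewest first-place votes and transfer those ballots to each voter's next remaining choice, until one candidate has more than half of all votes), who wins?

Round 1: A 11, B 13, C 6, D 0, E 9, F 16. D eliminated.
Round 2: A 11, B 13, C 6, E 9, F 16. C eliminated.
Round 3: A 17, B 13, E 9, F 16. E eliminated.
Round 4: A 26, B 13, F 16. B eliminated.
Round 5: A 26, F 29. F has a majority (≥28).

F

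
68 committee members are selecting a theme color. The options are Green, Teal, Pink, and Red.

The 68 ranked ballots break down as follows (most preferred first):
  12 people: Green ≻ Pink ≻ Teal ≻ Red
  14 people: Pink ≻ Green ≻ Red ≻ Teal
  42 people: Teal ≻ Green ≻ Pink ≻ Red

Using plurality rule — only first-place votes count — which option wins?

First-place votes: Green 12, Teal 42, Pink 14, Red 0.

Teal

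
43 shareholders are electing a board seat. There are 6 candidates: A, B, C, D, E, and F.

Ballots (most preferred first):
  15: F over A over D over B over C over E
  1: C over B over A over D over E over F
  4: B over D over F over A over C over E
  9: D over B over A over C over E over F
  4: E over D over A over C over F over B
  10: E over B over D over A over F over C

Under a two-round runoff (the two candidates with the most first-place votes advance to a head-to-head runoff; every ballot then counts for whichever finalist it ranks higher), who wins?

Round 1 first-place votes: A 0, B 4, C 1, D 9, E 14, F 15. F and E advance.
Runoff: F is ranked above E on 19 ballots, E above F on 24.

E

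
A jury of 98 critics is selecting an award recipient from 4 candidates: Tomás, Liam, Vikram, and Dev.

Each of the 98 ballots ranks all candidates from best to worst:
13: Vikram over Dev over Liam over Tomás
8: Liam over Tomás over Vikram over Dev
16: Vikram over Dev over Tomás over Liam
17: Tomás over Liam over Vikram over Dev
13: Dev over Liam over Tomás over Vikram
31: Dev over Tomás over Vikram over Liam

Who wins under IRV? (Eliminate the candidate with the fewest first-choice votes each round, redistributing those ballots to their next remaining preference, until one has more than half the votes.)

Vikram

Round 1: Tomás 17, Liam 8, Vikram 29, Dev 44. Liam eliminated.
Round 2: Tomás 25, Vikram 29, Dev 44. Tomás eliminated.
Round 3: Vikram 54, Dev 44. Vikram has a majority (≥50).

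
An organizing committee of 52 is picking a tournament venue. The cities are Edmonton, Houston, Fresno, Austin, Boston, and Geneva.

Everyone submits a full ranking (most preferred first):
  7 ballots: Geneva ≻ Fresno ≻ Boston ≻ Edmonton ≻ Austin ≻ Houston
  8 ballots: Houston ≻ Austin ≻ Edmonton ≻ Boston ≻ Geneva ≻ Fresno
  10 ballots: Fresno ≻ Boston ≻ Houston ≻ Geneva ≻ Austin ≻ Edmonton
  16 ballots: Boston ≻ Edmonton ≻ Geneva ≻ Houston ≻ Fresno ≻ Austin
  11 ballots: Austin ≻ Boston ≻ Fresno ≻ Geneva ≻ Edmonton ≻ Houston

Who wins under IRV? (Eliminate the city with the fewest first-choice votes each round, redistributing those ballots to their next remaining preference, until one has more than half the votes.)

Fresno

Round 1: Edmonton 0, Houston 8, Fresno 10, Austin 11, Boston 16, Geneva 7. Edmonton eliminated.
Round 2: Houston 8, Fresno 10, Austin 11, Boston 16, Geneva 7. Geneva eliminated.
Round 3: Houston 8, Fresno 17, Austin 11, Boston 16. Houston eliminated.
Round 4: Fresno 17, Austin 19, Boston 16. Boston eliminated.
Round 5: Fresno 33, Austin 19. Fresno has a majority (≥27).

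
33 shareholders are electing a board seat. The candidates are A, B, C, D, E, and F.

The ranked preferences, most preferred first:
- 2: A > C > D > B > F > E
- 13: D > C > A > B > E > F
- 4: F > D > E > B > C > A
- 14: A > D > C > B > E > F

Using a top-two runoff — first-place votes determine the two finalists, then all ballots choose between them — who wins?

D

Round 1 first-place votes: A 16, B 0, C 0, D 13, E 0, F 4. A and D advance.
Runoff: A is ranked above D on 16 ballots, D above A on 17.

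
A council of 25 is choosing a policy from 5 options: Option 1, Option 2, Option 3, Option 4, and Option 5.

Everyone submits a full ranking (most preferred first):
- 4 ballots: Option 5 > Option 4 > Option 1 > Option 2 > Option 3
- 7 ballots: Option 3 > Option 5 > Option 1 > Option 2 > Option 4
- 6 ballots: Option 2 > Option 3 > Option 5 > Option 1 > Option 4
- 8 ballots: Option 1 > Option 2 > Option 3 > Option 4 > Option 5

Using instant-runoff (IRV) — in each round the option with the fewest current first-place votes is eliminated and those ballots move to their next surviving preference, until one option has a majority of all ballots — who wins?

Round 1: Option 1 8, Option 2 6, Option 3 7, Option 4 0, Option 5 4. Option 4 eliminated.
Round 2: Option 1 8, Option 2 6, Option 3 7, Option 5 4. Option 5 eliminated.
Round 3: Option 1 12, Option 2 6, Option 3 7. Option 2 eliminated.
Round 4: Option 1 12, Option 3 13. Option 3 has a majority (≥13).

Option 3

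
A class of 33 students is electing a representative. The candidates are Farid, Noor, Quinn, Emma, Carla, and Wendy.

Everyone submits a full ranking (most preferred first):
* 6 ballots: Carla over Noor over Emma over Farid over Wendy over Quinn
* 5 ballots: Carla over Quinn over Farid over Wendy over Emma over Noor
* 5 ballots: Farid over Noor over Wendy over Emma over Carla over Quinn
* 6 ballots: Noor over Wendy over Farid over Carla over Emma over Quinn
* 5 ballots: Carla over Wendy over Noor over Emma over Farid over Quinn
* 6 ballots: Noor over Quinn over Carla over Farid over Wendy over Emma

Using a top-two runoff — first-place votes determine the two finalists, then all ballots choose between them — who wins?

Noor

Round 1 first-place votes: Farid 5, Noor 12, Quinn 0, Emma 0, Carla 16, Wendy 0. Carla and Noor advance.
Runoff: Carla is ranked above Noor on 16 ballots, Noor above Carla on 17.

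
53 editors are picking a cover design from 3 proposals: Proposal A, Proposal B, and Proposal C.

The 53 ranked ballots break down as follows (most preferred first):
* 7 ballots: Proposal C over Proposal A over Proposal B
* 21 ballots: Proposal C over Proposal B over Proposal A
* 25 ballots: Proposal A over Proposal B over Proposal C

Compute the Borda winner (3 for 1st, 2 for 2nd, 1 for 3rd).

Proposal A: 7×2 + 21×1 + 25×3 = 110
Proposal B: 7×1 + 21×2 + 25×2 = 99
Proposal C: 7×3 + 21×3 + 25×1 = 109

Proposal A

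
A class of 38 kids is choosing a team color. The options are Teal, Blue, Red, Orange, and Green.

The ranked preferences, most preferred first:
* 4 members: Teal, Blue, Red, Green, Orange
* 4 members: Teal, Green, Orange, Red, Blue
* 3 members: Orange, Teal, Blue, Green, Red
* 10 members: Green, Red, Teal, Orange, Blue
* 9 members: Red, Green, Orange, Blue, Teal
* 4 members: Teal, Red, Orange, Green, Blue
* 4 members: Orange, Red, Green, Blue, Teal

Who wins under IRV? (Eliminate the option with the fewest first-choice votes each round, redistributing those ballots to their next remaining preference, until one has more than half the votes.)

Round 1: Teal 12, Blue 0, Red 9, Orange 7, Green 10. Blue eliminated.
Round 2: Teal 12, Red 9, Orange 7, Green 10. Orange eliminated.
Round 3: Teal 15, Red 13, Green 10. Green eliminated.
Round 4: Teal 15, Red 23. Red has a majority (≥20).

Red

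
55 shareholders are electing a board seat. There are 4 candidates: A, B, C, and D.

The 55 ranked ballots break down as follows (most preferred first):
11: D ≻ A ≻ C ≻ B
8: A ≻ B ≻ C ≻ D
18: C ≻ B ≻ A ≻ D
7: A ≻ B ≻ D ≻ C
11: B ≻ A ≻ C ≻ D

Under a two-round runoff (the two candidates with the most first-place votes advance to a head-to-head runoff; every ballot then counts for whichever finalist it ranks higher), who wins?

Round 1 first-place votes: A 15, B 11, C 18, D 11. C and A advance.
Runoff: C is ranked above A on 18 ballots, A above C on 37.

A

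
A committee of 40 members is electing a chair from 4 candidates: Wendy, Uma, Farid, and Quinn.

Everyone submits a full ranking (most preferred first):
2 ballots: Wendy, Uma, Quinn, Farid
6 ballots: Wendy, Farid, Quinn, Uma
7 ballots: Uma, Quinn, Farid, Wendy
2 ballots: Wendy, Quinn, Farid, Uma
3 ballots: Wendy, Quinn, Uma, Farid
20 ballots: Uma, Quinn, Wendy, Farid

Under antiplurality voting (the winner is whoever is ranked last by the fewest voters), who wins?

Quinn

Last-place votes: Wendy 7, Uma 8, Farid 25, Quinn 0.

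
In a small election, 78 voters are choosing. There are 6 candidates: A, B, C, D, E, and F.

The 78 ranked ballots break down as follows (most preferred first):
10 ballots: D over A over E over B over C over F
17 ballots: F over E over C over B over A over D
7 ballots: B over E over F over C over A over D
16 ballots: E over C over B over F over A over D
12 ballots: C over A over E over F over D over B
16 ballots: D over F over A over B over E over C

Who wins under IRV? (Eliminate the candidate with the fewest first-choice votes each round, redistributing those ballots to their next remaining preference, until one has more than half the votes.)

E

Round 1: A 0, B 7, C 12, D 26, E 16, F 17. A eliminated.
Round 2: B 7, C 12, D 26, E 16, F 17. B eliminated.
Round 3: C 12, D 26, E 23, F 17. C eliminated.
Round 4: D 26, E 35, F 17. F eliminated.
Round 5: D 26, E 52. E has a majority (≥40).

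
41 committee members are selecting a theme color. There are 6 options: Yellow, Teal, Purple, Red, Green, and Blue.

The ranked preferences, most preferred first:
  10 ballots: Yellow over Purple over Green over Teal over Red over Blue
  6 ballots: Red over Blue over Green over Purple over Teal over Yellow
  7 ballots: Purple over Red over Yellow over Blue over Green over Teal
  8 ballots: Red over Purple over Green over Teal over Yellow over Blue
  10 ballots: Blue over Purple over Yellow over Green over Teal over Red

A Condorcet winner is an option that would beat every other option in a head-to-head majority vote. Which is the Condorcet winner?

Purple

Purple vs Yellow: 31–10
Purple vs Teal: 41–0
Purple vs Red: 27–14
Purple vs Green: 35–6
Purple vs Blue: 25–16
Purple beats every other option.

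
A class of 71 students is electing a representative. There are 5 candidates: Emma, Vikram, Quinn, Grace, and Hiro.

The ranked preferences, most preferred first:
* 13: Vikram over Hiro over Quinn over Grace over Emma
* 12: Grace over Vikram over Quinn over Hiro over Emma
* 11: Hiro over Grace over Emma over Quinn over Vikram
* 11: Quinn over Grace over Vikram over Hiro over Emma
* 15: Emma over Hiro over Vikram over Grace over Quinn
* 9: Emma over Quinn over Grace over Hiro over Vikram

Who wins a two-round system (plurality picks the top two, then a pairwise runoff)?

Vikram

Round 1 first-place votes: Emma 24, Vikram 13, Quinn 11, Grace 12, Hiro 11. Emma and Vikram advance.
Runoff: Emma is ranked above Vikram on 35 ballots, Vikram above Emma on 36.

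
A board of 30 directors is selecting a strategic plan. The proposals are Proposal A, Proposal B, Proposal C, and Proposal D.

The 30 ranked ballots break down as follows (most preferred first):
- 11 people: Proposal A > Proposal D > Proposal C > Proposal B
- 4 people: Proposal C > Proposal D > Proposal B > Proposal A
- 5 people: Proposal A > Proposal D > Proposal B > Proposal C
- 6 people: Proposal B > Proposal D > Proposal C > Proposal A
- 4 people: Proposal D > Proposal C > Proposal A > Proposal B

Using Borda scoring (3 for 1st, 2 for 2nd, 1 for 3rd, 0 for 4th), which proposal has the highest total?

Proposal D

Proposal A: 11×3 + 4×0 + 5×3 + 6×0 + 4×1 = 52
Proposal B: 11×0 + 4×1 + 5×1 + 6×3 + 4×0 = 27
Proposal C: 11×1 + 4×3 + 5×0 + 6×1 + 4×2 = 37
Proposal D: 11×2 + 4×2 + 5×2 + 6×2 + 4×3 = 64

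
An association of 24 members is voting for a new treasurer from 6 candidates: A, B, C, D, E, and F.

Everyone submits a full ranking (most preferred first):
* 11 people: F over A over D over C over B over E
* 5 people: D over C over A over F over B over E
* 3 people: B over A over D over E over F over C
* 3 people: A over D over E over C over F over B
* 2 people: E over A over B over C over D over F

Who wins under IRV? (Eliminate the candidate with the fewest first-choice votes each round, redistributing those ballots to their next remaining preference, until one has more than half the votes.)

Round 1: A 3, B 3, C 0, D 5, E 2, F 11. C eliminated.
Round 2: A 3, B 3, D 5, E 2, F 11. E eliminated.
Round 3: A 5, B 3, D 5, F 11. B eliminated.
Round 4: A 8, D 5, F 11. D eliminated.
Round 5: A 13, F 11. A has a majority (≥13).

A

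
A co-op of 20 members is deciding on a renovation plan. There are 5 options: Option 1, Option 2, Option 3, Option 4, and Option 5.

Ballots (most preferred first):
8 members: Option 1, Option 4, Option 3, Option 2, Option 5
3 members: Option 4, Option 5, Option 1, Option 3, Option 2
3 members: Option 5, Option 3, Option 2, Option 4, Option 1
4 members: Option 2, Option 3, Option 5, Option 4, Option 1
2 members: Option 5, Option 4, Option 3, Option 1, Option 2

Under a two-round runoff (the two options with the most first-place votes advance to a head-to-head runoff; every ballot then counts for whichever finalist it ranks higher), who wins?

Option 5

Round 1 first-place votes: Option 1 8, Option 2 4, Option 3 0, Option 4 3, Option 5 5. Option 1 and Option 5 advance.
Runoff: Option 1 is ranked above Option 5 on 8 ballots, Option 5 above Option 1 on 12.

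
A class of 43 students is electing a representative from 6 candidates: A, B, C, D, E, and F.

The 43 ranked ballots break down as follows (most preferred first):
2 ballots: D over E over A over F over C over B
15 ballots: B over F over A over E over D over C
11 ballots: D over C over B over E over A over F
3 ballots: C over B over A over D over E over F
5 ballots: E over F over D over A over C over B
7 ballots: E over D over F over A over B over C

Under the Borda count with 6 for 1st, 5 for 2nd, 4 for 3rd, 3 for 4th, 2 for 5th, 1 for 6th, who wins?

D

A: 2×4 + 15×4 + 11×2 + 3×4 + 5×3 + 7×3 = 138
B: 2×1 + 15×6 + 11×4 + 3×5 + 5×1 + 7×2 = 170
C: 2×2 + 15×1 + 11×5 + 3×6 + 5×2 + 7×1 = 109
D: 2×6 + 15×2 + 11×6 + 3×3 + 5×4 + 7×5 = 172
E: 2×5 + 15×3 + 11×3 + 3×2 + 5×6 + 7×6 = 166
F: 2×3 + 15×5 + 11×1 + 3×1 + 5×5 + 7×4 = 148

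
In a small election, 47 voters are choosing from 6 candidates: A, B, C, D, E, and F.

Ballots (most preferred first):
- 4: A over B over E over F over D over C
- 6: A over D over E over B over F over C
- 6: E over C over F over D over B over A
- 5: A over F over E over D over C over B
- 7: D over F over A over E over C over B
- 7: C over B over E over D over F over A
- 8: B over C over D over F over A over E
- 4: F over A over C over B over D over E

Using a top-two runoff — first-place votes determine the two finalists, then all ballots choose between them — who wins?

A

Round 1 first-place votes: A 15, B 8, C 7, D 7, E 6, F 4. A and B advance.
Runoff: A is ranked above B on 26 ballots, B above A on 21.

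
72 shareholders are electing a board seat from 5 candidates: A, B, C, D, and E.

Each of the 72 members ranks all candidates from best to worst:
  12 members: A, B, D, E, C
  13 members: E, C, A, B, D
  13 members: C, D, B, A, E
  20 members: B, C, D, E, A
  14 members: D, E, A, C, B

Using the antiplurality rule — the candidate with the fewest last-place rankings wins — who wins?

C

Last-place votes: A 20, B 14, C 12, D 13, E 13.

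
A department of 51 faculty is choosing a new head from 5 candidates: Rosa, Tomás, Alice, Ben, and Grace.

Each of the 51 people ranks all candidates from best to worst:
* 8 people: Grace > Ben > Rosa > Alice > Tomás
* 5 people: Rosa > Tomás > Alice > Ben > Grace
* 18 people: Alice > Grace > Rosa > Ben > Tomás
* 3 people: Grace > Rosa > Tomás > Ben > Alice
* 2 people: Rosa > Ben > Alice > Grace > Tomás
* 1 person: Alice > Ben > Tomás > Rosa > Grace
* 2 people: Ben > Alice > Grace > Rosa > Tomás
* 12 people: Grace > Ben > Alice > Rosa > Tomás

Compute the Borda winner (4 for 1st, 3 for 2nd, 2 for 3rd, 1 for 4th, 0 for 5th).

Rosa: 8×2 + 5×4 + 18×2 + 3×3 + 2×4 + 1×1 + 2×1 + 12×1 = 104
Tomás: 8×0 + 5×3 + 18×0 + 3×2 + 2×0 + 1×2 + 2×0 + 12×0 = 23
Alice: 8×1 + 5×2 + 18×4 + 3×0 + 2×2 + 1×4 + 2×3 + 12×2 = 128
Ben: 8×3 + 5×1 + 18×1 + 3×1 + 2×3 + 1×3 + 2×4 + 12×3 = 103
Grace: 8×4 + 5×0 + 18×3 + 3×4 + 2×1 + 1×0 + 2×2 + 12×4 = 152

Grace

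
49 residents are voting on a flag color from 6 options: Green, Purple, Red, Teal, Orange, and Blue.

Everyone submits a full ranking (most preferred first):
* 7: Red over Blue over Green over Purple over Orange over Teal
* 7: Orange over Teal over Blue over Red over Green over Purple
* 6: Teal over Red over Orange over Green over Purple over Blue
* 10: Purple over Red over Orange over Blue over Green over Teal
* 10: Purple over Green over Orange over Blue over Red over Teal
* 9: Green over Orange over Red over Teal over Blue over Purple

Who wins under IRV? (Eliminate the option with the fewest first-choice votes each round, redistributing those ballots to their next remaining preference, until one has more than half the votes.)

Red

Round 1: Green 9, Purple 20, Red 7, Teal 6, Orange 7, Blue 0. Blue eliminated.
Round 2: Green 9, Purple 20, Red 7, Teal 6, Orange 7. Teal eliminated.
Round 3: Green 9, Purple 20, Red 13, Orange 7. Orange eliminated.
Round 4: Green 9, Purple 20, Red 20. Green eliminated.
Round 5: Purple 20, Red 29. Red has a majority (≥25).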